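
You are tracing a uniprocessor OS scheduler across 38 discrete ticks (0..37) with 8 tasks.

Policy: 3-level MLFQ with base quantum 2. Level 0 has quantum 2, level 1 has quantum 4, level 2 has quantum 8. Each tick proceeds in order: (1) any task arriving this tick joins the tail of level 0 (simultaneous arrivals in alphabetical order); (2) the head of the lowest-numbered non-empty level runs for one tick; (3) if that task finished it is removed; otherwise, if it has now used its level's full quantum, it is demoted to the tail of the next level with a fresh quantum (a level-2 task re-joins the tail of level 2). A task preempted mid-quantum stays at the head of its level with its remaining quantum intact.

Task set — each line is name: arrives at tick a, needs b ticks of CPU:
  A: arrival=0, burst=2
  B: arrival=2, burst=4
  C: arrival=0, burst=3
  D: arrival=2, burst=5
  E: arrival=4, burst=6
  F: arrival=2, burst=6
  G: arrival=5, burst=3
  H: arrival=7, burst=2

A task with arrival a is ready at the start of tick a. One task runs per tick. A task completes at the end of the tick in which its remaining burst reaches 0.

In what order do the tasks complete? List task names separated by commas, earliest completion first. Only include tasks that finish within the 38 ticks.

t=0: L0/L1/L2 = AC/-/- → run A
t=1: L0/L1/L2 = AC/-/- → run A
t=2: L0/L1/L2 = CBDF/-/- → run C
t=3: L0/L1/L2 = CBDF/-/- → run C
t=4: L0/L1/L2 = BDFE/C/- → run B
t=5: L0/L1/L2 = BDFEG/C/- → run B
t=6: L0/L1/L2 = DFEG/CB/- → run D
t=7: L0/L1/L2 = DFEGH/CB/- → run D
t=8: L0/L1/L2 = FEGH/CBD/- → run F
t=9: L0/L1/L2 = FEGH/CBD/- → run F
t=10: L0/L1/L2 = EGH/CBDF/- → run E
t=11: L0/L1/L2 = EGH/CBDF/- → run E
t=12: L0/L1/L2 = GH/CBDFE/- → run G
t=13: L0/L1/L2 = GH/CBDFE/- → run G
t=14: L0/L1/L2 = H/CBDFEG/- → run H
t=15: L0/L1/L2 = H/CBDFEG/- → run H
t=16: L0/L1/L2 = -/CBDFEG/- → run C
t=17: L0/L1/L2 = -/BDFEG/- → run B
t=18: L0/L1/L2 = -/BDFEG/- → run B
t=19: L0/L1/L2 = -/DFEG/- → run D
t=20: L0/L1/L2 = -/DFEG/- → run D
t=21: L0/L1/L2 = -/DFEG/- → run D
t=22: L0/L1/L2 = -/FEG/- → run F
t=23: L0/L1/L2 = -/FEG/- → run F
t=24: L0/L1/L2 = -/FEG/- → run F
t=25: L0/L1/L2 = -/FEG/- → run F
t=26: L0/L1/L2 = -/EG/- → run E
t=27: L0/L1/L2 = -/EG/- → run E
t=28: L0/L1/L2 = -/EG/- → run E
t=29: L0/L1/L2 = -/EG/- → run E
t=30: L0/L1/L2 = -/G/- → run G
t=31: (idle)
t=32: (idle)
t=33: (idle)
t=34: (idle)
t=35: (idle)
t=36: (idle)
t=37: (idle)

completion order = A, H, C, B, D, F, E, G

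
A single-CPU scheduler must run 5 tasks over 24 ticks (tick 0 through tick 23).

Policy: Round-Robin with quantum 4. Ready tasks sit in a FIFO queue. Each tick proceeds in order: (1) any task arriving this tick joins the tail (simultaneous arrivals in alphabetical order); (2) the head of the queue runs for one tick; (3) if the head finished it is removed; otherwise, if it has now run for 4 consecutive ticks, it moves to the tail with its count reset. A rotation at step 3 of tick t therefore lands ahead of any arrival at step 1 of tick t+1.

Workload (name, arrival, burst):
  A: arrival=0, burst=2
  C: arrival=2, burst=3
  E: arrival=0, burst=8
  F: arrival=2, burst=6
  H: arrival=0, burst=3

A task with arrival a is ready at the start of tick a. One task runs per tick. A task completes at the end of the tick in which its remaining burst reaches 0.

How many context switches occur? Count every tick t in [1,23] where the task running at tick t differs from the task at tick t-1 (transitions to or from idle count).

context switches = 7

t=0: queue=[A,E,H] q_used=0 → run A
t=1: queue=[A,E,H] q_used=1 → run A
t=2: queue=[E,H,C,F] q_used=0 → run E
t=3: queue=[E,H,C,F] q_used=1 → run E
t=4: queue=[E,H,C,F] q_used=2 → run E
t=5: queue=[E,H,C,F] q_used=3 → run E
t=6: queue=[H,C,F,E] q_used=0 → run H
t=7: queue=[H,C,F,E] q_used=1 → run H
t=8: queue=[H,C,F,E] q_used=2 → run H
t=9: queue=[C,F,E] q_used=0 → run C
t=10: queue=[C,F,E] q_used=1 → run C
t=11: queue=[C,F,E] q_used=2 → run C
t=12: queue=[F,E] q_used=0 → run F
t=13: queue=[F,E] q_used=1 → run F
t=14: queue=[F,E] q_used=2 → run F
t=15: queue=[F,E] q_used=3 → run F
t=16: queue=[E,F] q_used=0 → run E
t=17: queue=[E,F] q_used=1 → run E
t=18: queue=[E,F] q_used=2 → run E
t=19: queue=[E,F] q_used=3 → run E
t=20: queue=[F] q_used=0 → run F
t=21: queue=[F] q_used=1 → run F
t=22: (idle)
t=23: (idle)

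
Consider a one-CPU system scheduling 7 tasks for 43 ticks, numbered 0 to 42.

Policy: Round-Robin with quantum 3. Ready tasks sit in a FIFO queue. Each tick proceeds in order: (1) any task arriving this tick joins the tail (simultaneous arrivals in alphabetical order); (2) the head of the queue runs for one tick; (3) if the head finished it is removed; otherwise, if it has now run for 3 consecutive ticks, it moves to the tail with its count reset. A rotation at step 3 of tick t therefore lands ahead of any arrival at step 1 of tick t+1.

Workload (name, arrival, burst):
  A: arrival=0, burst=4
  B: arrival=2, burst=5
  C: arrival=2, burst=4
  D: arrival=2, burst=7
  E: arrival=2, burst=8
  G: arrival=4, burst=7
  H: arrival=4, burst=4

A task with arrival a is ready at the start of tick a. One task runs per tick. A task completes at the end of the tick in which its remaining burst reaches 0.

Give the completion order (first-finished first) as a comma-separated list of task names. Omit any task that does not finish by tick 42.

t=0: queue=[A] q_used=0 → run A
t=1: queue=[A] q_used=1 → run A
t=2: queue=[A,B,C,D,E] q_used=2 → run A
t=3: queue=[B,C,D,E,A] q_used=0 → run B
t=4: queue=[B,C,D,E,A,G,H] q_used=1 → run B
t=5: queue=[B,C,D,E,A,G,H] q_used=2 → run B
t=6: queue=[C,D,E,A,G,H,B] q_used=0 → run C
t=7: queue=[C,D,E,A,G,H,B] q_used=1 → run C
t=8: queue=[C,D,E,A,G,H,B] q_used=2 → run C
t=9: queue=[D,E,A,G,H,B,C] q_used=0 → run D
t=10: queue=[D,E,A,G,H,B,C] q_used=1 → run D
t=11: queue=[D,E,A,G,H,B,C] q_used=2 → run D
t=12: queue=[E,A,G,H,B,C,D] q_used=0 → run E
t=13: queue=[E,A,G,H,B,C,D] q_used=1 → run E
t=14: queue=[E,A,G,H,B,C,D] q_used=2 → run E
t=15: queue=[A,G,H,B,C,D,E] q_used=0 → run A
t=16: queue=[G,H,B,C,D,E] q_used=0 → run G
t=17: queue=[G,H,B,C,D,E] q_used=1 → run G
t=18: queue=[G,H,B,C,D,E] q_used=2 → run G
t=19: queue=[H,B,C,D,E,G] q_used=0 → run H
t=20: queue=[H,B,C,D,E,G] q_used=1 → run H
t=21: queue=[H,B,C,D,E,G] q_used=2 → run H
t=22: queue=[B,C,D,E,G,H] q_used=0 → run B
t=23: queue=[B,C,D,E,G,H] q_used=1 → run B
t=24: queue=[C,D,E,G,H] q_used=0 → run C
t=25: queue=[D,E,G,H] q_used=0 → run D
t=26: queue=[D,E,G,H] q_used=1 → run D
t=27: queue=[D,E,G,H] q_used=2 → run D
t=28: queue=[E,G,H,D] q_used=0 → run E
t=29: queue=[E,G,H,D] q_used=1 → run E
t=30: queue=[E,G,H,D] q_used=2 → run E
t=31: queue=[G,H,D,E] q_used=0 → run G
t=32: queue=[G,H,D,E] q_used=1 → run G
t=33: queue=[G,H,D,E] q_used=2 → run G
t=34: queue=[H,D,E,G] q_used=0 → run H
t=35: queue=[D,E,G] q_used=0 → run D
t=36: queue=[E,G] q_used=0 → run E
t=37: queue=[E,G] q_used=1 → run E
t=38: queue=[G] q_used=0 → run G
t=39: (idle)
t=40: (idle)
t=41: (idle)
t=42: (idle)

completion order = A, B, C, H, D, E, G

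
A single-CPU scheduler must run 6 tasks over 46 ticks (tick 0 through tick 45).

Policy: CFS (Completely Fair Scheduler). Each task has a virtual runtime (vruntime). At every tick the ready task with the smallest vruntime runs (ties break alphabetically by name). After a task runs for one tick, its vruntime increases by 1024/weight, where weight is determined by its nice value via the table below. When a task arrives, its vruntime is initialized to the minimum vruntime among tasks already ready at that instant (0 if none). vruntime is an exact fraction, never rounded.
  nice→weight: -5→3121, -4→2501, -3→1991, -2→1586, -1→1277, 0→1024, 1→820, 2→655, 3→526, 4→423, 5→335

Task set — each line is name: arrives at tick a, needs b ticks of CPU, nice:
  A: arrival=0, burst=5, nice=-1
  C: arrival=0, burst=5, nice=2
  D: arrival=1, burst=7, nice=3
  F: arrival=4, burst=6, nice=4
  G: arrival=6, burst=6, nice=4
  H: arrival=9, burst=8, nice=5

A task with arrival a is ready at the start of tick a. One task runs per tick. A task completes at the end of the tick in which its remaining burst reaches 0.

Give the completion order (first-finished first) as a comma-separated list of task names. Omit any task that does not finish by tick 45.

completion order = A, C, D, F, G, H

t=0: vr[A=0 C=0] → run A
t=1: vr[A=1024/1277 C=0 D=0] → run C
t=2: vr[A=1024/1277 C=1024/655 D=0] → run D
t=3: vr[A=1024/1277 C=1024/655 D=512/263] → run A
t=4: vr[A=2048/1277 C=1024/655 D=512/263 F=1024/655] → run C
t=5: vr[A=2048/1277 C=2048/655 D=512/263 F=1024/655] → run F
t=6: vr[A=2048/1277 C=2048/655 D=512/263 F=1103872/277065 G=2048/1277] → run A
t=7: vr[A=3072/1277 C=2048/655 D=512/263 F=1103872/277065 G=2048/1277] → run G
t=8: vr[A=3072/1277 C=2048/655 D=512/263 F=1103872/277065 G=2173952/540171] → run D
t=9: vr[A=3072/1277 C=2048/655 D=1024/263 F=1103872/277065 G=2173952/540171 H=3072/1277] → run A
t=10: vr[A=4096/1277 C=2048/655 D=1024/263 F=1103872/277065 G=2173952/540171 H=3072/1277] → run H
t=11: vr[A=4096/1277 C=2048/655 D=1024/263 F=1103872/277065 G=2173952/540171 H=2336768/427795] → run C
t=12: vr[A=4096/1277 C=3072/655 D=1024/263 F=1103872/277065 G=2173952/540171 H=2336768/427795] → run A
t=13: vr[C=3072/655 D=1024/263 F=1103872/277065 G=2173952/540171 H=2336768/427795] → run D
t=14: vr[C=3072/655 D=1536/263 F=1103872/277065 G=2173952/540171 H=2336768/427795] → run F
t=15: vr[C=3072/655 D=1536/263 F=1774592/277065 G=2173952/540171 H=2336768/427795] → run G
t=16: vr[C=3072/655 D=1536/263 F=1774592/277065 G=3481600/540171 H=2336768/427795] → run C
t=17: vr[C=4096/655 D=1536/263 F=1774592/277065 G=3481600/540171 H=2336768/427795] → run H
t=18: vr[C=4096/655 D=1536/263 F=1774592/277065 G=3481600/540171 H=3644416/427795] → run D
t=19: vr[C=4096/655 D=2048/263 F=1774592/277065 G=3481600/540171 H=3644416/427795] → run C
t=20: vr[D=2048/263 F=1774592/277065 G=3481600/540171 H=3644416/427795] → run F
t=21: vr[D=2048/263 F=815104/92355 G=3481600/540171 H=3644416/427795] → run G
t=22: vr[D=2048/263 F=815104/92355 G=1596416/180057 H=3644416/427795] → run D
t=23: vr[D=2560/263 F=815104/92355 G=1596416/180057 H=3644416/427795] → run H
t=24: vr[D=2560/263 F=815104/92355 G=1596416/180057 H=4952064/427795] → run F
t=25: vr[D=2560/263 F=3116032/277065 G=1596416/180057 H=4952064/427795] → run G
t=26: vr[D=2560/263 F=3116032/277065 G=6096896/540171 H=4952064/427795] → run D
t=27: vr[D=3072/263 F=3116032/277065 G=6096896/540171 H=4952064/427795] → run F
t=28: vr[D=3072/263 F=3786752/277065 G=6096896/540171 H=4952064/427795] → run G
t=29: vr[D=3072/263 F=3786752/277065 G=7404544/540171 H=4952064/427795] → run H
t=30: vr[D=3072/263 F=3786752/277065 G=7404544/540171 H=6259712/427795] → run D
t=31: vr[F=3786752/277065 G=7404544/540171 H=6259712/427795] → run F
t=32: vr[G=7404544/540171 H=6259712/427795] → run G
t=33: vr[H=6259712/427795] → run H
t=34: vr[H=1513472/85559] → run H
t=35: vr[H=8875008/427795] → run H
t=36: vr[H=10182656/427795] → run H
t=37: (idle)
t=38: (idle)
t=39: (idle)
t=40: (idle)
t=41: (idle)
t=42: (idle)
t=43: (idle)
t=44: (idle)
t=45: (idle)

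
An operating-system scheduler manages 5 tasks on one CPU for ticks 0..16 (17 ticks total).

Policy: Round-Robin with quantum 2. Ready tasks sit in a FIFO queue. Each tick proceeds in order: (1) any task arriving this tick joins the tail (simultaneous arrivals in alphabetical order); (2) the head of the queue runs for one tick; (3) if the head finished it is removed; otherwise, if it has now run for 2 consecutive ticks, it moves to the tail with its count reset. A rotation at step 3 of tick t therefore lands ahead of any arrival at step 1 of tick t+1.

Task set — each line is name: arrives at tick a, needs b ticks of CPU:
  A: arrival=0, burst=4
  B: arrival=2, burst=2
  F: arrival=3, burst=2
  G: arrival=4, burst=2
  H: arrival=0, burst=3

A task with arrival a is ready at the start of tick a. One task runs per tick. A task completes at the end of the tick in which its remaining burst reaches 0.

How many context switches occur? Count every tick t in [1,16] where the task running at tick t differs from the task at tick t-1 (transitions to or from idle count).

context switches = 7

t=0: queue=[A,H] q_used=0 → run A
t=1: queue=[A,H] q_used=1 → run A
t=2: queue=[H,A,B] q_used=0 → run H
t=3: queue=[H,A,B,F] q_used=1 → run H
t=4: queue=[A,B,F,H,G] q_used=0 → run A
t=5: queue=[A,B,F,H,G] q_used=1 → run A
t=6: queue=[B,F,H,G] q_used=0 → run B
t=7: queue=[B,F,H,G] q_used=1 → run B
t=8: queue=[F,H,G] q_used=0 → run F
t=9: queue=[F,H,G] q_used=1 → run F
t=10: queue=[H,G] q_used=0 → run H
t=11: queue=[G] q_used=0 → run G
t=12: queue=[G] q_used=1 → run G
t=13: (idle)
t=14: (idle)
t=15: (idle)
t=16: (idle)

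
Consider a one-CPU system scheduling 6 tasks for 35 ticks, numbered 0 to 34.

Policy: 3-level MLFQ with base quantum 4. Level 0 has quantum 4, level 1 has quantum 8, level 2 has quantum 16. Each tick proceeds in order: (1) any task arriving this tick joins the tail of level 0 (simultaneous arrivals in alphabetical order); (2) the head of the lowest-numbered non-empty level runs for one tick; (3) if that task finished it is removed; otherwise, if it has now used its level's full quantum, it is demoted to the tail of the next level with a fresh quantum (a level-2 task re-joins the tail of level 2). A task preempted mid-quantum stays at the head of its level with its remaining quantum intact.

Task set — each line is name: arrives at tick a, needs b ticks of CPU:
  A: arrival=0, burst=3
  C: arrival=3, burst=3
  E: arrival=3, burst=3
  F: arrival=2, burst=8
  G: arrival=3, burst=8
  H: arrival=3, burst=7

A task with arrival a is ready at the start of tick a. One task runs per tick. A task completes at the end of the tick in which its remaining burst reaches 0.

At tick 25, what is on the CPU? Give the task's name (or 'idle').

running at tick 25 = G

t=0: L0/L1/L2 = A/-/- → run A
t=1: L0/L1/L2 = A/-/- → run A
t=2: L0/L1/L2 = AF/-/- → run A
t=3: L0/L1/L2 = FCEGH/-/- → run F
t=4: L0/L1/L2 = FCEGH/-/- → run F
t=5: L0/L1/L2 = FCEGH/-/- → run F
t=6: L0/L1/L2 = FCEGH/-/- → run F
t=7: L0/L1/L2 = CEGH/F/- → run C
t=8: L0/L1/L2 = CEGH/F/- → run C
t=9: L0/L1/L2 = CEGH/F/- → run C
t=10: L0/L1/L2 = EGH/F/- → run E
t=11: L0/L1/L2 = EGH/F/- → run E
t=12: L0/L1/L2 = EGH/F/- → run E
t=13: L0/L1/L2 = GH/F/- → run G
t=14: L0/L1/L2 = GH/F/- → run G
t=15: L0/L1/L2 = GH/F/- → run G
t=16: L0/L1/L2 = GH/F/- → run G
t=17: L0/L1/L2 = H/FG/- → run H
t=18: L0/L1/L2 = H/FG/- → run H
t=19: L0/L1/L2 = H/FG/- → run H
t=20: L0/L1/L2 = H/FG/- → run H
t=21: L0/L1/L2 = -/FGH/- → run F
t=22: L0/L1/L2 = -/FGH/- → run F
t=23: L0/L1/L2 = -/FGH/- → run F
t=24: L0/L1/L2 = -/FGH/- → run F
t=25: L0/L1/L2 = -/GH/- → run G
t=26: L0/L1/L2 = -/GH/- → run G
t=27: L0/L1/L2 = -/GH/- → run G
t=28: L0/L1/L2 = -/GH/- → run G
t=29: L0/L1/L2 = -/H/- → run H
t=30: L0/L1/L2 = -/H/- → run H
t=31: L0/L1/L2 = -/H/- → run H
t=32: (idle)
t=33: (idle)
t=34: (idle)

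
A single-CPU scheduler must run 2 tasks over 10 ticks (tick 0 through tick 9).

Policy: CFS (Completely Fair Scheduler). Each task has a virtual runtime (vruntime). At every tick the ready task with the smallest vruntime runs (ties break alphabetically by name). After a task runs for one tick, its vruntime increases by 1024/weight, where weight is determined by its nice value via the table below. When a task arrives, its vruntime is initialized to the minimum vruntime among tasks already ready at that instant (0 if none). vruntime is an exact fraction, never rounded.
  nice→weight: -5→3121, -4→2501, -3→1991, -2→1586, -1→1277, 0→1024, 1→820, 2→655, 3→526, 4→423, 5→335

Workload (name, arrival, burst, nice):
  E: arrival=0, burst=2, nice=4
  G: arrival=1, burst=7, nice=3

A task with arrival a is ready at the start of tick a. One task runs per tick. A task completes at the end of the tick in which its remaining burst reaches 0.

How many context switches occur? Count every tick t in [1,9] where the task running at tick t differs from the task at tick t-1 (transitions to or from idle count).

t=0: vr[E=0] → run E
t=1: vr[E=1024/423 G=1024/423] → run E
t=2: vr[G=1024/423] → run G
t=3: vr[G=485888/111249] → run G
t=4: vr[G=702464/111249] → run G
t=5: vr[G=919040/111249] → run G
t=6: vr[G=1135616/111249] → run G
t=7: vr[G=1352192/111249] → run G
t=8: vr[G=1568768/111249] → run G
t=9: (idle)

context switches = 2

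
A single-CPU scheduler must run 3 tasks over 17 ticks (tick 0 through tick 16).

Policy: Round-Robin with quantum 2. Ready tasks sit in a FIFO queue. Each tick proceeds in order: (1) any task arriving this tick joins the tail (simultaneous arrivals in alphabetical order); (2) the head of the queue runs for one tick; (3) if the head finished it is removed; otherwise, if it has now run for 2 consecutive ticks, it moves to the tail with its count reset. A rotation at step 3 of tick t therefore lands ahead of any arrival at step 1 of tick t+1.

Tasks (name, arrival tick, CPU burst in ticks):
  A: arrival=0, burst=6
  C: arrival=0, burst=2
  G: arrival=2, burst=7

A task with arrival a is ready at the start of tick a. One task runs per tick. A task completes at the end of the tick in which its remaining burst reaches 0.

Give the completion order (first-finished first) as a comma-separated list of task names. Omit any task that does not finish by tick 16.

completion order = C, A, G

t=0: queue=[A,C] q_used=0 → run A
t=1: queue=[A,C] q_used=1 → run A
t=2: queue=[C,A,G] q_used=0 → run C
t=3: queue=[C,A,G] q_used=1 → run C
t=4: queue=[A,G] q_used=0 → run A
t=5: queue=[A,G] q_used=1 → run A
t=6: queue=[G,A] q_used=0 → run G
t=7: queue=[G,A] q_used=1 → run G
t=8: queue=[A,G] q_used=0 → run A
t=9: queue=[A,G] q_used=1 → run A
t=10: queue=[G] q_used=0 → run G
t=11: queue=[G] q_used=1 → run G
t=12: queue=[G] q_used=0 → run G
t=13: queue=[G] q_used=1 → run G
t=14: queue=[G] q_used=0 → run G
t=15: (idle)
t=16: (idle)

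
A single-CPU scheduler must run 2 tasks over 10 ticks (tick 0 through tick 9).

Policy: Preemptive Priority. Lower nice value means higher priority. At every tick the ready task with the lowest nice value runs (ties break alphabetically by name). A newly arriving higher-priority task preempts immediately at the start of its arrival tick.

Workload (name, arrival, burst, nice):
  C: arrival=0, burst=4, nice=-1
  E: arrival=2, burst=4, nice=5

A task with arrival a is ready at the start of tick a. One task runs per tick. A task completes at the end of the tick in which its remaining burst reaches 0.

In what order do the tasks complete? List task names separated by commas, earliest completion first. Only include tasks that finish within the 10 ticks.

t=0: ready={C} → run C
t=1: ready={C} → run C
t=2: ready={C,E} → run C
t=3: ready={C,E} → run C
t=4: ready={E} → run E
t=5: ready={E} → run E
t=6: ready={E} → run E
t=7: ready={E} → run E
t=8: (idle)
t=9: (idle)

completion order = C, E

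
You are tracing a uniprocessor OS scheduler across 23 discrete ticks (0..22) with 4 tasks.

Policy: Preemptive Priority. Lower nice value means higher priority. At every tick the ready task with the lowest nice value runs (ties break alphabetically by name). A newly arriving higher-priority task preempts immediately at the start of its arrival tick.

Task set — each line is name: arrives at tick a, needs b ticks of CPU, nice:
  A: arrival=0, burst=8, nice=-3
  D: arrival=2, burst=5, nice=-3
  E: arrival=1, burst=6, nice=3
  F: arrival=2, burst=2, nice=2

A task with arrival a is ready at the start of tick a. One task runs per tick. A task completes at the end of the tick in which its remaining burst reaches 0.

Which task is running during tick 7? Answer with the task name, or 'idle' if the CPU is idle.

running at tick 7 = A

t=0: ready={A} → run A
t=1: ready={A,E} → run A
t=2: ready={A,D,E,F} → run A
t=3: ready={A,D,E,F} → run A
t=4: ready={A,D,E,F} → run A
t=5: ready={A,D,E,F} → run A
t=6: ready={A,D,E,F} → run A
t=7: ready={A,D,E,F} → run A
t=8: ready={D,E,F} → run D
t=9: ready={D,E,F} → run D
t=10: ready={D,E,F} → run D
t=11: ready={D,E,F} → run D
t=12: ready={D,E,F} → run D
t=13: ready={E,F} → run F
t=14: ready={E,F} → run F
t=15: ready={E} → run E
t=16: ready={E} → run E
t=17: ready={E} → run E
t=18: ready={E} → run E
t=19: ready={E} → run E
t=20: ready={E} → run E
t=21: (idle)
t=22: (idle)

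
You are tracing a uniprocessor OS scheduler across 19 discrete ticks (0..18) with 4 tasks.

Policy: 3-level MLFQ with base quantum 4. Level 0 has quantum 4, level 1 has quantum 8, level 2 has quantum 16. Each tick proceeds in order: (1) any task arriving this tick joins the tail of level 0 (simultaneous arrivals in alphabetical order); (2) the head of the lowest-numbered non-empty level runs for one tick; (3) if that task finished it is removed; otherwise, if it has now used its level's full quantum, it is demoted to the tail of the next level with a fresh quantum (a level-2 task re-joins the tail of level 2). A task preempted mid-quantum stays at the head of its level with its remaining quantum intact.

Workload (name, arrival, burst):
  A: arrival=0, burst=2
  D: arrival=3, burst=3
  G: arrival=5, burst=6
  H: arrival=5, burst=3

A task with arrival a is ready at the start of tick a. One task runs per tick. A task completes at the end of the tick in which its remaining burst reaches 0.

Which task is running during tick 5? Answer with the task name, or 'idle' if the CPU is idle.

t=0: L0/L1/L2 = A/-/- → run A
t=1: L0/L1/L2 = A/-/- → run A
t=2: (idle)
t=3: L0/L1/L2 = D/-/- → run D
t=4: L0/L1/L2 = D/-/- → run D
t=5: L0/L1/L2 = DGH/-/- → run D
t=6: L0/L1/L2 = GH/-/- → run G
t=7: L0/L1/L2 = GH/-/- → run G
t=8: L0/L1/L2 = GH/-/- → run G
t=9: L0/L1/L2 = GH/-/- → run G
t=10: L0/L1/L2 = H/G/- → run H
t=11: L0/L1/L2 = H/G/- → run H
t=12: L0/L1/L2 = H/G/- → run H
t=13: L0/L1/L2 = -/G/- → run G
t=14: L0/L1/L2 = -/G/- → run G
t=15: (idle)
t=16: (idle)
t=17: (idle)
t=18: (idle)

running at tick 5 = D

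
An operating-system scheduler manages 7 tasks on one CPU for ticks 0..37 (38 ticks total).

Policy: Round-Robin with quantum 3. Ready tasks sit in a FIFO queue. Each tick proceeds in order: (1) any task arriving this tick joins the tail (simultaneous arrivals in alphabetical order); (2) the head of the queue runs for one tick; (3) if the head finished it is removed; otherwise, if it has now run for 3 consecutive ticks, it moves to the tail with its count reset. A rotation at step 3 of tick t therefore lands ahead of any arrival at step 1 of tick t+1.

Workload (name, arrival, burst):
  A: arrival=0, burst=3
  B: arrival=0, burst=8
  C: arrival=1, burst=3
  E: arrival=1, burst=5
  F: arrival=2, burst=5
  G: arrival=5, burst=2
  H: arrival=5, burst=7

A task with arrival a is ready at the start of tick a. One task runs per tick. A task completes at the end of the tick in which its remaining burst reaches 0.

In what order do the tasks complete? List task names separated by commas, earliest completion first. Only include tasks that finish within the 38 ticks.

t=0: queue=[A,B] q_used=0 → run A
t=1: queue=[A,B,C,E] q_used=1 → run A
t=2: queue=[A,B,C,E,F] q_used=2 → run A
t=3: queue=[B,C,E,F] q_used=0 → run B
t=4: queue=[B,C,E,F] q_used=1 → run B
t=5: queue=[B,C,E,F,G,H] q_used=2 → run B
t=6: queue=[C,E,F,G,H,B] q_used=0 → run C
t=7: queue=[C,E,F,G,H,B] q_used=1 → run C
t=8: queue=[C,E,F,G,H,B] q_used=2 → run C
t=9: queue=[E,F,G,H,B] q_used=0 → run E
t=10: queue=[E,F,G,H,B] q_used=1 → run E
t=11: queue=[E,F,G,H,B] q_used=2 → run E
t=12: queue=[F,G,H,B,E] q_used=0 → run F
t=13: queue=[F,G,H,B,E] q_used=1 → run F
t=14: queue=[F,G,H,B,E] q_used=2 → run F
t=15: queue=[G,H,B,E,F] q_used=0 → run G
t=16: queue=[G,H,B,E,F] q_used=1 → run G
t=17: queue=[H,B,E,F] q_used=0 → run H
t=18: queue=[H,B,E,F] q_used=1 → run H
t=19: queue=[H,B,E,F] q_used=2 → run H
t=20: queue=[B,E,F,H] q_used=0 → run B
t=21: queue=[B,E,F,H] q_used=1 → run B
t=22: queue=[B,E,F,H] q_used=2 → run B
t=23: queue=[E,F,H,B] q_used=0 → run E
t=24: queue=[E,F,H,B] q_used=1 → run E
t=25: queue=[F,H,B] q_used=0 → run F
t=26: queue=[F,H,B] q_used=1 → run F
t=27: queue=[H,B] q_used=0 → run H
t=28: queue=[H,B] q_used=1 → run H
t=29: queue=[H,B] q_used=2 → run H
t=30: queue=[B,H] q_used=0 → run B
t=31: queue=[B,H] q_used=1 → run B
t=32: queue=[H] q_used=0 → run H
t=33: (idle)
t=34: (idle)
t=35: (idle)
t=36: (idle)
t=37: (idle)

completion order = A, C, G, E, F, B, H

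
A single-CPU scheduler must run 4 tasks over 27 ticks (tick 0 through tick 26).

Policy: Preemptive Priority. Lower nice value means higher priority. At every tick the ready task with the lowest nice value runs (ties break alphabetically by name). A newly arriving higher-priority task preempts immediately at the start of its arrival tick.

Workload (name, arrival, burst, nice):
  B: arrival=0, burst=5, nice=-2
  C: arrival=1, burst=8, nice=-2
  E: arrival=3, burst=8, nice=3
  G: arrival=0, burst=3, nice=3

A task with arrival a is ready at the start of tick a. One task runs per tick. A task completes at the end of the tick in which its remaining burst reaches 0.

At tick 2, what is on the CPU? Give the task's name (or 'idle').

t=0: ready={B,G} → run B
t=1: ready={B,C,G} → run B
t=2: ready={B,C,G} → run B
t=3: ready={B,C,E,G} → run B
t=4: ready={B,C,E,G} → run B
t=5: ready={C,E,G} → run C
t=6: ready={C,E,G} → run C
t=7: ready={C,E,G} → run C
t=8: ready={C,E,G} → run C
t=9: ready={C,E,G} → run C
t=10: ready={C,E,G} → run C
t=11: ready={C,E,G} → run C
t=12: ready={C,E,G} → run C
t=13: ready={E,G} → run E
t=14: ready={E,G} → run E
t=15: ready={E,G} → run E
t=16: ready={E,G} → run E
t=17: ready={E,G} → run E
t=18: ready={E,G} → run E
t=19: ready={E,G} → run E
t=20: ready={E,G} → run E
t=21: ready={G} → run G
t=22: ready={G} → run G
t=23: ready={G} → run G
t=24: (idle)
t=25: (idle)
t=26: (idle)

running at tick 2 = B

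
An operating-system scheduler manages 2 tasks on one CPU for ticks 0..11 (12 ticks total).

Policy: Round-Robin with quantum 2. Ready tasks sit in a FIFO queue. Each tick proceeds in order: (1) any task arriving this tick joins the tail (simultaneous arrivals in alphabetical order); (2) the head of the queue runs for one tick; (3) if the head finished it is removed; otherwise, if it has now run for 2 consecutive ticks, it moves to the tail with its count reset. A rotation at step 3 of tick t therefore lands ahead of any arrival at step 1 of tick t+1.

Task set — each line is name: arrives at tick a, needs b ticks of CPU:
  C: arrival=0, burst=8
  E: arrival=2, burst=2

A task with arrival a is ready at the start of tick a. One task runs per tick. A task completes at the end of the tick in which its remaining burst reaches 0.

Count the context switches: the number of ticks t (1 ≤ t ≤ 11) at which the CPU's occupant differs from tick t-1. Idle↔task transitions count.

t=0: queue=[C] q_used=0 → run C
t=1: queue=[C] q_used=1 → run C
t=2: queue=[C,E] q_used=0 → run C
t=3: queue=[C,E] q_used=1 → run C
t=4: queue=[E,C] q_used=0 → run E
t=5: queue=[E,C] q_used=1 → run E
t=6: queue=[C] q_used=0 → run C
t=7: queue=[C] q_used=1 → run C
t=8: queue=[C] q_used=0 → run C
t=9: queue=[C] q_used=1 → run C
t=10: (idle)
t=11: (idle)

context switches = 3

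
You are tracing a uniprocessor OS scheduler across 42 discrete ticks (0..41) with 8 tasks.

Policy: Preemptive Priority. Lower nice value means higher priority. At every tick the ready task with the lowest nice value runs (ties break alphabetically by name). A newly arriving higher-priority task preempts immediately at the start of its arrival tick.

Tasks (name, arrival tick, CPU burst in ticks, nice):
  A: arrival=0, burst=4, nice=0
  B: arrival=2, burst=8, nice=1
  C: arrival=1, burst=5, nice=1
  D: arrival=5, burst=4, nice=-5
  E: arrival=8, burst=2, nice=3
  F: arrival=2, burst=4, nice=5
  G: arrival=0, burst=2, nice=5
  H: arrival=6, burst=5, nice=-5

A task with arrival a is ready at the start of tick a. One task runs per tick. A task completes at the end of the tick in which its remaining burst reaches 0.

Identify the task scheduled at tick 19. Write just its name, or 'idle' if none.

running at tick 19 = B

t=0: ready={A,G} → run A
t=1: ready={A,C,G} → run A
t=2: ready={A,B,C,F,G} → run A
t=3: ready={A,B,C,F,G} → run A
t=4: ready={B,C,F,G} → run B
t=5: ready={B,C,D,F,G} → run D
t=6: ready={B,C,D,F,G,H} → run D
t=7: ready={B,C,D,F,G,H} → run D
t=8: ready={B,C,D,E,F,G,H} → run D
t=9: ready={B,C,E,F,G,H} → run H
t=10: ready={B,C,E,F,G,H} → run H
t=11: ready={B,C,E,F,G,H} → run H
t=12: ready={B,C,E,F,G,H} → run H
t=13: ready={B,C,E,F,G,H} → run H
t=14: ready={B,C,E,F,G} → run B
t=15: ready={B,C,E,F,G} → run B
t=16: ready={B,C,E,F,G} → run B
t=17: ready={B,C,E,F,G} → run B
t=18: ready={B,C,E,F,G} → run B
t=19: ready={B,C,E,F,G} → run B
t=20: ready={B,C,E,F,G} → run B
t=21: ready={C,E,F,G} → run C
t=22: ready={C,E,F,G} → run C
t=23: ready={C,E,F,G} → run C
t=24: ready={C,E,F,G} → run C
t=25: ready={C,E,F,G} → run C
t=26: ready={E,F,G} → run E
t=27: ready={E,F,G} → run E
t=28: ready={F,G} → run F
t=29: ready={F,G} → run F
t=30: ready={F,G} → run F
t=31: ready={F,G} → run F
t=32: ready={G} → run G
t=33: ready={G} → run G
t=34: (idle)
t=35: (idle)
t=36: (idle)
t=37: (idle)
t=38: (idle)
t=39: (idle)
t=40: (idle)
t=41: (idle)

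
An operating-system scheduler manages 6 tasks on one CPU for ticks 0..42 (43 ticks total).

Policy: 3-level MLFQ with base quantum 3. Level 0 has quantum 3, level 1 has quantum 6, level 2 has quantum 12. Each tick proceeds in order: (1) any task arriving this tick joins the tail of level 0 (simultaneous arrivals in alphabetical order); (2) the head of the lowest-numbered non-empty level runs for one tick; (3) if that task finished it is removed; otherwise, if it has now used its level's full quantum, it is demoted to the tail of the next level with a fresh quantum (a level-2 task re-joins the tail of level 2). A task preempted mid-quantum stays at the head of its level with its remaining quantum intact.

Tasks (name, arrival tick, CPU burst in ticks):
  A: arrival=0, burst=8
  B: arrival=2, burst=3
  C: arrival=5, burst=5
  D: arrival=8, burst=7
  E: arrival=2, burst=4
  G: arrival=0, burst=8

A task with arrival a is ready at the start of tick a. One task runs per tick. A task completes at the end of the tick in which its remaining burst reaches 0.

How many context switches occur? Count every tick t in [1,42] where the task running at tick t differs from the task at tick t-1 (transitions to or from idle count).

context switches = 11

t=0: L0/L1/L2 = AG/-/- → run A
t=1: L0/L1/L2 = AG/-/- → run A
t=2: L0/L1/L2 = AGBE/-/- → run A
t=3: L0/L1/L2 = GBE/A/- → run G
t=4: L0/L1/L2 = GBE/A/- → run G
t=5: L0/L1/L2 = GBEC/A/- → run G
t=6: L0/L1/L2 = BEC/AG/- → run B
t=7: L0/L1/L2 = BEC/AG/- → run B
t=8: L0/L1/L2 = BECD/AG/- → run B
t=9: L0/L1/L2 = ECD/AG/- → run E
t=10: L0/L1/L2 = ECD/AG/- → run E
t=11: L0/L1/L2 = ECD/AG/- → run E
t=12: L0/L1/L2 = CD/AGE/- → run C
t=13: L0/L1/L2 = CD/AGE/- → run C
t=14: L0/L1/L2 = CD/AGE/- → run C
t=15: L0/L1/L2 = D/AGEC/- → run D
t=16: L0/L1/L2 = D/AGEC/- → run D
t=17: L0/L1/L2 = D/AGEC/- → run D
t=18: L0/L1/L2 = -/AGECD/- → run A
t=19: L0/L1/L2 = -/AGECD/- → run A
t=20: L0/L1/L2 = -/AGECD/- → run A
t=21: L0/L1/L2 = -/AGECD/- → run A
t=22: L0/L1/L2 = -/AGECD/- → run A
t=23: L0/L1/L2 = -/GECD/- → run G
t=24: L0/L1/L2 = -/GECD/- → run G
t=25: L0/L1/L2 = -/GECD/- → run G
t=26: L0/L1/L2 = -/GECD/- → run G
t=27: L0/L1/L2 = -/GECD/- → run G
t=28: L0/L1/L2 = -/ECD/- → run E
t=29: L0/L1/L2 = -/CD/- → run C
t=30: L0/L1/L2 = -/CD/- → run C
t=31: L0/L1/L2 = -/D/- → run D
t=32: L0/L1/L2 = -/D/- → run D
t=33: L0/L1/L2 = -/D/- → run D
t=34: L0/L1/L2 = -/D/- → run D
t=35: (idle)
t=36: (idle)
t=37: (idle)
t=38: (idle)
t=39: (idle)
t=40: (idle)
t=41: (idle)
t=42: (idle)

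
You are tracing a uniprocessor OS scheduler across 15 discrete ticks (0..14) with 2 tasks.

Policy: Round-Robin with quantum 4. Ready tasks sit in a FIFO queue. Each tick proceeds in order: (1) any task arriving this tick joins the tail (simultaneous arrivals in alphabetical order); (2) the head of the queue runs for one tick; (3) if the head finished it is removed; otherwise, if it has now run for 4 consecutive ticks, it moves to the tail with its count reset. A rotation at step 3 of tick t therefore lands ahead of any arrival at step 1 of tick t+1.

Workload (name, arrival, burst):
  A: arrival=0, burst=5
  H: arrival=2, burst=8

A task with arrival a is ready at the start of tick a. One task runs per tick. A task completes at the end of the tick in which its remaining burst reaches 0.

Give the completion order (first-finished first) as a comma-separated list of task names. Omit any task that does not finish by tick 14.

t=0: queue=[A] q_used=0 → run A
t=1: queue=[A] q_used=1 → run A
t=2: queue=[A,H] q_used=2 → run A
t=3: queue=[A,H] q_used=3 → run A
t=4: queue=[H,A] q_used=0 → run H
t=5: queue=[H,A] q_used=1 → run H
t=6: queue=[H,A] q_used=2 → run H
t=7: queue=[H,A] q_used=3 → run H
t=8: queue=[A,H] q_used=0 → run A
t=9: queue=[H] q_used=0 → run H
t=10: queue=[H] q_used=1 → run H
t=11: queue=[H] q_used=2 → run H
t=12: queue=[H] q_used=3 → run H
t=13: (idle)
t=14: (idle)

completion order = A, H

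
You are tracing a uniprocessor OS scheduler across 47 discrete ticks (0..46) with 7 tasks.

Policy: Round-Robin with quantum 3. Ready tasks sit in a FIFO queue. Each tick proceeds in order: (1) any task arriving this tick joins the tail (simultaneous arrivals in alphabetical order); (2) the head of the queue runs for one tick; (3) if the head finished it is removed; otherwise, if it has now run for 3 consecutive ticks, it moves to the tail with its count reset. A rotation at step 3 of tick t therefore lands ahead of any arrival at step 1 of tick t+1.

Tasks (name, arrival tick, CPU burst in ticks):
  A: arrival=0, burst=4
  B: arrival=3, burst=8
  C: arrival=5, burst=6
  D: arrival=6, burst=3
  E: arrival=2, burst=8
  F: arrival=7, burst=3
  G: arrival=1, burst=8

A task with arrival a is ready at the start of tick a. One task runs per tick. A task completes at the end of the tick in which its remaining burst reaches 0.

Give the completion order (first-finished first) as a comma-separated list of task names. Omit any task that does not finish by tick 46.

completion order = A, D, F, C, G, E, B

t=0: queue=[A] q_used=0 → run A
t=1: queue=[A,G] q_used=1 → run A
t=2: queue=[A,G,E] q_used=2 → run A
t=3: queue=[G,E,A,B] q_used=0 → run G
t=4: queue=[G,E,A,B] q_used=1 → run G
t=5: queue=[G,E,A,B,C] q_used=2 → run G
t=6: queue=[E,A,B,C,G,D] q_used=0 → run E
t=7: queue=[E,A,B,C,G,D,F] q_used=1 → run E
t=8: queue=[E,A,B,C,G,D,F] q_used=2 → run E
t=9: queue=[A,B,C,G,D,F,E] q_used=0 → run A
t=10: queue=[B,C,G,D,F,E] q_used=0 → run B
t=11: queue=[B,C,G,D,F,E] q_used=1 → run B
t=12: queue=[B,C,G,D,F,E] q_used=2 → run B
t=13: queue=[C,G,D,F,E,B] q_used=0 → run C
t=14: queue=[C,G,D,F,E,B] q_used=1 → run C
t=15: queue=[C,G,D,F,E,B] q_used=2 → run C
t=16: queue=[G,D,F,E,B,C] q_used=0 → run G
t=17: queue=[G,D,F,E,B,C] q_used=1 → run G
t=18: queue=[G,D,F,E,B,C] q_used=2 → run G
t=19: queue=[D,F,E,B,C,G] q_used=0 → run D
t=20: queue=[D,F,E,B,C,G] q_used=1 → run D
t=21: queue=[D,F,E,B,C,G] q_used=2 → run D
t=22: queue=[F,E,B,C,G] q_used=0 → run F
t=23: queue=[F,E,B,C,G] q_used=1 → run F
t=24: queue=[F,E,B,C,G] q_used=2 → run F
t=25: queue=[E,B,C,G] q_used=0 → run E
t=26: queue=[E,B,C,G] q_used=1 → run E
t=27: queue=[E,B,C,G] q_used=2 → run E
t=28: queue=[B,C,G,E] q_used=0 → run B
t=29: queue=[B,C,G,E] q_used=1 → run B
t=30: queue=[B,C,G,E] q_used=2 → run B
t=31: queue=[C,G,E,B] q_used=0 → run C
t=32: queue=[C,G,E,B] q_used=1 → run C
t=33: queue=[C,G,E,B] q_used=2 → run C
t=34: queue=[G,E,B] q_used=0 → run G
t=35: queue=[G,E,B] q_used=1 → run G
t=36: queue=[E,B] q_used=0 → run E
t=37: queue=[E,B] q_used=1 → run E
t=38: queue=[B] q_used=0 → run B
t=39: queue=[B] q_used=1 → run B
t=40: (idle)
t=41: (idle)
t=42: (idle)
t=43: (idle)
t=44: (idle)
t=45: (idle)
t=46: (idle)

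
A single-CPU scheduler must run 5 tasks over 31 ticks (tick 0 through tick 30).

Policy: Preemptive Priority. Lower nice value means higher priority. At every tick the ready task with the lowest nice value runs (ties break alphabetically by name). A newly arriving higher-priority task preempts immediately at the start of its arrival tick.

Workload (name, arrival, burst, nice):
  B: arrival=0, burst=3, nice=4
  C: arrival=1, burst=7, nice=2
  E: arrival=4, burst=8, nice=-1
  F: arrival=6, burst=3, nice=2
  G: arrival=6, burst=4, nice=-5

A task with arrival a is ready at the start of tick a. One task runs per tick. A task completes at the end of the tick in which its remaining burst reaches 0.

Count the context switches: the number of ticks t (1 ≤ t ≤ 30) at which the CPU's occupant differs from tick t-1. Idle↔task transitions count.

t=0: ready={B} → run B
t=1: ready={B,C} → run C
t=2: ready={B,C} → run C
t=3: ready={B,C} → run C
t=4: ready={B,C,E} → run E
t=5: ready={B,C,E} → run E
t=6: ready={B,C,E,F,G} → run G
t=7: ready={B,C,E,F,G} → run G
t=8: ready={B,C,E,F,G} → run G
t=9: ready={B,C,E,F,G} → run G
t=10: ready={B,C,E,F} → run E
t=11: ready={B,C,E,F} → run E
t=12: ready={B,C,E,F} → run E
t=13: ready={B,C,E,F} → run E
t=14: ready={B,C,E,F} → run E
t=15: ready={B,C,E,F} → run E
t=16: ready={B,C,F} → run C
t=17: ready={B,C,F} → run C
t=18: ready={B,C,F} → run C
t=19: ready={B,C,F} → run C
t=20: ready={B,F} → run F
t=21: ready={B,F} → run F
t=22: ready={B,F} → run F
t=23: ready={B} → run B
t=24: ready={B} → run B
t=25: (idle)
t=26: (idle)
t=27: (idle)
t=28: (idle)
t=29: (idle)
t=30: (idle)

context switches = 8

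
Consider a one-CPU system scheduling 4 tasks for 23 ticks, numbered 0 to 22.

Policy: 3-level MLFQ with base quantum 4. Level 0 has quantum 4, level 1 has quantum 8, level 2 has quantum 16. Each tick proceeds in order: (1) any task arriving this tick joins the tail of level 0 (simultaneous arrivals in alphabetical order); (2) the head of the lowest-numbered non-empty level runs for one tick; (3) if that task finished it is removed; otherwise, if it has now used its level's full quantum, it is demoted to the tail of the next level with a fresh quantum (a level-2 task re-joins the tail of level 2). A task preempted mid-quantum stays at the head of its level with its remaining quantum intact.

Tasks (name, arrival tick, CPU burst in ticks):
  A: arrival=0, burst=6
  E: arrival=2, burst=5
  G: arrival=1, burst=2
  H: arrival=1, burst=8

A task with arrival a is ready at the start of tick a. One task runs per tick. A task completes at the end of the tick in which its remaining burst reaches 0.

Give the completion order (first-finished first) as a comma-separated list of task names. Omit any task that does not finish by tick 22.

completion order = G, A, H, E

t=0: L0/L1/L2 = A/-/- → run A
t=1: L0/L1/L2 = AGH/-/- → run A
t=2: L0/L1/L2 = AGHE/-/- → run A
t=3: L0/L1/L2 = AGHE/-/- → run A
t=4: L0/L1/L2 = GHE/A/- → run G
t=5: L0/L1/L2 = GHE/A/- → run G
t=6: L0/L1/L2 = HE/A/- → run H
t=7: L0/L1/L2 = HE/A/- → run H
t=8: L0/L1/L2 = HE/A/- → run H
t=9: L0/L1/L2 = HE/A/- → run H
t=10: L0/L1/L2 = E/AH/- → run E
t=11: L0/L1/L2 = E/AH/- → run E
t=12: L0/L1/L2 = E/AH/- → run E
t=13: L0/L1/L2 = E/AH/- → run E
t=14: L0/L1/L2 = -/AHE/- → run A
t=15: L0/L1/L2 = -/AHE/- → run A
t=16: L0/L1/L2 = -/HE/- → run H
t=17: L0/L1/L2 = -/HE/- → run H
t=18: L0/L1/L2 = -/HE/- → run H
t=19: L0/L1/L2 = -/HE/- → run H
t=20: L0/L1/L2 = -/E/- → run E
t=21: (idle)
t=22: (idle)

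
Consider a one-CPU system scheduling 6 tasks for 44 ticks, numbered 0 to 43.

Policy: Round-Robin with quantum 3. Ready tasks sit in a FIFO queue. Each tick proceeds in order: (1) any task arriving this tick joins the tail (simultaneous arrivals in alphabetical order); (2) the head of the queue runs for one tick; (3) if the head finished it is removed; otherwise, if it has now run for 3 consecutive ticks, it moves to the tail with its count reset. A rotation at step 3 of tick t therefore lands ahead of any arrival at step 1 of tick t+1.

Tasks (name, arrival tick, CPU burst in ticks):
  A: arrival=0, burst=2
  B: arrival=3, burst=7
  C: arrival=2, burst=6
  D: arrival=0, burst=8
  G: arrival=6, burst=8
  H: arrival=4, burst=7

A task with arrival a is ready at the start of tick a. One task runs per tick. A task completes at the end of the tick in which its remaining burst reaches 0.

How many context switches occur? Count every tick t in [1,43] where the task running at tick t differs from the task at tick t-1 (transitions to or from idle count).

t=0: queue=[A,D] q_used=0 → run A
t=1: queue=[A,D] q_used=1 → run A
t=2: queue=[D,C] q_used=0 → run D
t=3: queue=[D,C,B] q_used=1 → run D
t=4: queue=[D,C,B,H] q_used=2 → run D
t=5: queue=[C,B,H,D] q_used=0 → run C
t=6: queue=[C,B,H,D,G] q_used=1 → run C
t=7: queue=[C,B,H,D,G] q_used=2 → run C
t=8: queue=[B,H,D,G,C] q_used=0 → run B
t=9: queue=[B,H,D,G,C] q_used=1 → run B
t=10: queue=[B,H,D,G,C] q_used=2 → run B
t=11: queue=[H,D,G,C,B] q_used=0 → run H
t=12: queue=[H,D,G,C,B] q_used=1 → run H
t=13: queue=[H,D,G,C,B] q_used=2 → run H
t=14: queue=[D,G,C,B,H] q_used=0 → run D
t=15: queue=[D,G,C,B,H] q_used=1 → run D
t=16: queue=[D,G,C,B,H] q_used=2 → run D
t=17: queue=[G,C,B,H,D] q_used=0 → run G
t=18: queue=[G,C,B,H,D] q_used=1 → run G
t=19: queue=[G,C,B,H,D] q_used=2 → run G
t=20: queue=[C,B,H,D,G] q_used=0 → run C
t=21: queue=[C,B,H,D,G] q_used=1 → run C
t=22: queue=[C,B,H,D,G] q_used=2 → run C
t=23: queue=[B,H,D,G] q_used=0 → run B
t=24: queue=[B,H,D,G] q_used=1 → run B
t=25: queue=[B,H,D,G] q_used=2 → run B
t=26: queue=[H,D,G,B] q_used=0 → run H
t=27: queue=[H,D,G,B] q_used=1 → run H
t=28: queue=[H,D,G,B] q_used=2 → run H
t=29: queue=[D,G,B,H] q_used=0 → run D
t=30: queue=[D,G,B,H] q_used=1 → run D
t=31: queue=[G,B,H] q_used=0 → run G
t=32: queue=[G,B,H] q_used=1 → run G
t=33: queue=[G,B,H] q_used=2 → run G
t=34: queue=[B,H,G] q_used=0 → run B
t=35: queue=[H,G] q_used=0 → run H
t=36: queue=[G] q_used=0 → run G
t=37: queue=[G] q_used=1 → run G
t=38: (idle)
t=39: (idle)
t=40: (idle)
t=41: (idle)
t=42: (idle)
t=43: (idle)

context switches = 15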